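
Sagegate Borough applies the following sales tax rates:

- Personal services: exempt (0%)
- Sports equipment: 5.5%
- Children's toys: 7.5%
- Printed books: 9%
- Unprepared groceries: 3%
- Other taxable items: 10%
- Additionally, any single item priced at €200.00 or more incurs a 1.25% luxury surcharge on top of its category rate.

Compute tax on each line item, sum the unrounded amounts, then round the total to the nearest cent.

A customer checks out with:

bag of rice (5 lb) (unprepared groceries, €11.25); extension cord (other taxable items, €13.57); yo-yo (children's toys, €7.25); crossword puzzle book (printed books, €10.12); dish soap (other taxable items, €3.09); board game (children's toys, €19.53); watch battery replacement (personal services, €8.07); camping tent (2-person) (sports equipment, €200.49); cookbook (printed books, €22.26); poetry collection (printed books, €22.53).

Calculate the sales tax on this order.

€22.49

Bag of rice (5 lb) €11.25: unprepared groceries → 3% → €0.3375
Extension cord €13.57: other taxable items → 10% → €1.357
Yo-yo €7.25: children's toys → 7.5% → €0.54375
Crossword puzzle book €10.12: printed books → 9% → €0.9108
Dish soap €3.09: other taxable items → 10% → €0.309
Board game €19.53: children's toys → 7.5% → €1.46475
Watch battery replacement €8.07: personal services → 0% → €0.00
Camping tent (2-person) €200.49: sports equipment → 5.5% + 1.25% surcharge = 6.75% → €13.533075
Cookbook €22.26: printed books → 9% → €2.0034
Poetry collection €22.53: printed books → 9% → €2.0277
Unrounded tax sum = €22.486975 → €22.49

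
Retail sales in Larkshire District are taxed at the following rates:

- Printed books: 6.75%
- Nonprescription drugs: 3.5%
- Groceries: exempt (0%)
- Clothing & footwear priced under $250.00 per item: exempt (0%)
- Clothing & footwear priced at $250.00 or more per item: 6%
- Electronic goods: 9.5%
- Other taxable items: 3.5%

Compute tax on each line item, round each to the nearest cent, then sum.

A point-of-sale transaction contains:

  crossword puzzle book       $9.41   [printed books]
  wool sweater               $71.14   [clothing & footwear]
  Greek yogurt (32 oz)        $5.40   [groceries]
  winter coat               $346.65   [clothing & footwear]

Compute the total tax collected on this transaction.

Crossword puzzle book $9.41: printed books → 6.75% → $0.64
Wool sweater $71.14: clothing & footwear, under $250.00 → 0% → $0.00
Greek yogurt (32 oz) $5.40: groceries → 0% → $0.00
Winter coat $346.65: clothing & footwear, $250.00 or more → 6% → $20.80
Total tax = $0.64 + $20.80 = $21.44

$21.44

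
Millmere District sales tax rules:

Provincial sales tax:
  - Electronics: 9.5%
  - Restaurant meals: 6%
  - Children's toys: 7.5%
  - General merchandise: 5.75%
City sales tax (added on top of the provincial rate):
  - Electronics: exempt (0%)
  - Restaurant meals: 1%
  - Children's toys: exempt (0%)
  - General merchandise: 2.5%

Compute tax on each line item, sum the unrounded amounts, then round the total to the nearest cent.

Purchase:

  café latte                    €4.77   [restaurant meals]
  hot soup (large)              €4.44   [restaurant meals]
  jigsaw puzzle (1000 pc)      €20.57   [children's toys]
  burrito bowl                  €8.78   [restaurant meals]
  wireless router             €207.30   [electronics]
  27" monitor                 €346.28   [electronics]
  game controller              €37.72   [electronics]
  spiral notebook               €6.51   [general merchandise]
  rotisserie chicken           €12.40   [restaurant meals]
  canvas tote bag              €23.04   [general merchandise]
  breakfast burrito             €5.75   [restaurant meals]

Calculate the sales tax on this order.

Café latte €4.77: restaurant meals → 6% + 1% city = 7% → €0.3339
Hot soup (large) €4.44: restaurant meals → 6% + 1% city = 7% → €0.3108
Jigsaw puzzle (1000 pc) €20.57: children's toys → 7.5% + 0% city = 7.5% → €1.54275
Burrito bowl €8.78: restaurant meals → 6% + 1% city = 7% → €0.6146
Wireless router €207.30: electronics → 9.5% + 0% city = 9.5% → €19.6935
27" monitor €346.28: electronics → 9.5% + 0% city = 9.5% → €32.8966
Game controller €37.72: electronics → 9.5% + 0% city = 9.5% → €3.5834
Spiral notebook €6.51: general merchandise → 5.75% + 2.5% city = 8.25% → €0.537075
Rotisserie chicken €12.40: restaurant meals → 6% + 1% city = 7% → €0.868
Canvas tote bag €23.04: general merchandise → 5.75% + 2.5% city = 8.25% → €1.9008
Breakfast burrito €5.75: restaurant meals → 6% + 1% city = 7% → €0.4025
Unrounded tax sum = €62.683925 → €62.68

€62.68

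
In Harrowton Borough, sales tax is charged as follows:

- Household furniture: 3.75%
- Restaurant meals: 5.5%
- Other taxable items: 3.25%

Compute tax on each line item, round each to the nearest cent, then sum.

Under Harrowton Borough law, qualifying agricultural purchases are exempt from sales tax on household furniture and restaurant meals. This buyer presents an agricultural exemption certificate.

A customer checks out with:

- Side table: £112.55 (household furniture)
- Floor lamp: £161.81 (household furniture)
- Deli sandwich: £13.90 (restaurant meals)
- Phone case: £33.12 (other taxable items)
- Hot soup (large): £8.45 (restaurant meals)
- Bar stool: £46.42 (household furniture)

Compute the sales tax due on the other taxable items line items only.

£1.08

Phone case £33.12: other taxable items → 3.25% → £1.08
Tax on other taxable items = £1.08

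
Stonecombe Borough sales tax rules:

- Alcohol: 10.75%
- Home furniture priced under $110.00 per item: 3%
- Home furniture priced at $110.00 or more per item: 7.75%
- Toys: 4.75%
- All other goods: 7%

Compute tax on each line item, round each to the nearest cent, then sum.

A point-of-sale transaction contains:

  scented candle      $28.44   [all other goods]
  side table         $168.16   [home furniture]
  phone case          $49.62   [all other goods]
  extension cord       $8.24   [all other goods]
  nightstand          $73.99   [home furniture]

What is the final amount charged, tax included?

$349.74

Scented candle $28.44: all other goods → 7% → $1.99
Side table $168.16: home furniture, $110.00 or more → 7.75% → $13.03
Phone case $49.62: all other goods → 7% → $3.47
Extension cord $8.24: all other goods → 7% → $0.58
Nightstand $73.99: home furniture, under $110.00 → 3% → $2.22
Subtotal = $328.45; tax = $21.29; total due = $349.74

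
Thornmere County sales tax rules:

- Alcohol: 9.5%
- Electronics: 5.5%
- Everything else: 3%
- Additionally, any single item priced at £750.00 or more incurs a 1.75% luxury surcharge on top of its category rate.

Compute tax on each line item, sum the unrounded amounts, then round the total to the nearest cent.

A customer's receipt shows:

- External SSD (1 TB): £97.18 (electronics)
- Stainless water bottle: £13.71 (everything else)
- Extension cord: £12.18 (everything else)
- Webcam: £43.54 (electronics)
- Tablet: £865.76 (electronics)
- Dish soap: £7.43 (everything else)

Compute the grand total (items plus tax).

£1111.31

External SSD (1 TB) £97.18: electronics → 5.5% → £5.3449
Stainless water bottle £13.71: everything else → 3% → £0.4113
Extension cord £12.18: everything else → 3% → £0.3654
Webcam £43.54: electronics → 5.5% → £2.3947
Tablet £865.76: electronics → 5.5% + 1.75% surcharge = 7.25% → £62.7676
Dish soap £7.43: everything else → 3% → £0.2229
Subtotal = £1039.80; unrounded tax = £71.5068 → £71.51; total due = £1111.31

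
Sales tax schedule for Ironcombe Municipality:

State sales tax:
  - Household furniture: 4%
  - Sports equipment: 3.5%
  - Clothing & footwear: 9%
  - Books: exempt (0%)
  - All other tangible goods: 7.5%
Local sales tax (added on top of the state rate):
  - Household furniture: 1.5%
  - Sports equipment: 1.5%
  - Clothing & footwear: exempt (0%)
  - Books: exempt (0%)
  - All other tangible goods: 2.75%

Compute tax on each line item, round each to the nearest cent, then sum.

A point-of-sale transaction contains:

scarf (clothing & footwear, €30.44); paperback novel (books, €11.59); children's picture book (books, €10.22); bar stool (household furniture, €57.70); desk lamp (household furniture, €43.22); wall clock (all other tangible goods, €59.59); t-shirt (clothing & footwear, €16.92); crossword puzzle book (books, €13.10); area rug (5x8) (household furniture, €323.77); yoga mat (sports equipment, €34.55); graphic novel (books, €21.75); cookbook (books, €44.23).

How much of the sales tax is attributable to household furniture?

Bar stool €57.70: household furniture → 4% + 1.5% local = 5.5% → €3.17
Desk lamp €43.22: household furniture → 4% + 1.5% local = 5.5% → €2.38
Area rug (5x8) €323.77: household furniture → 4% + 1.5% local = 5.5% → €17.81
Tax on household furniture = €3.17 + €2.38 + €17.81 = €23.36

€23.36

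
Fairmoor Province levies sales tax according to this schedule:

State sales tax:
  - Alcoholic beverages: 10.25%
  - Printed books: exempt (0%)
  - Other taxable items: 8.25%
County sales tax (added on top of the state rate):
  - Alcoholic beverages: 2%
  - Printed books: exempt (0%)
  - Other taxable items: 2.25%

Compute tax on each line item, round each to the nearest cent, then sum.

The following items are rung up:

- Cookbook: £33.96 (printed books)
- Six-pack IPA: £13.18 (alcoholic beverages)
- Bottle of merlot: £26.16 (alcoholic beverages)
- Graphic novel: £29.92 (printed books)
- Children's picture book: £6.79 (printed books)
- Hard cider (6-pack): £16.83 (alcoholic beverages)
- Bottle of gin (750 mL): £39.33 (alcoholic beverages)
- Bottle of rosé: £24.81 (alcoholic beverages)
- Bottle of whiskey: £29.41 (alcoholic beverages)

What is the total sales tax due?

Cookbook £33.96: printed books → 0% + 0% county = 0% → £0.00
Six-pack IPA £13.18: alcoholic beverages → 10.25% + 2% county = 12.25% → £1.61
Bottle of merlot £26.16: alcoholic beverages → 10.25% + 2% county = 12.25% → £3.20
Graphic novel £29.92: printed books → 0% + 0% county = 0% → £0.00
Children's picture book £6.79: printed books → 0% + 0% county = 0% → £0.00
Hard cider (6-pack) £16.83: alcoholic beverages → 10.25% + 2% county = 12.25% → £2.06
Bottle of gin (750 mL) £39.33: alcoholic beverages → 10.25% + 2% county = 12.25% → £4.82
Bottle of rosé £24.81: alcoholic beverages → 10.25% + 2% county = 12.25% → £3.04
Bottle of whiskey £29.41: alcoholic beverages → 10.25% + 2% county = 12.25% → £3.60
Total tax = £1.61 + £3.20 + £2.06 + £4.82 + £3.04 + £3.60 = £18.33

£18.33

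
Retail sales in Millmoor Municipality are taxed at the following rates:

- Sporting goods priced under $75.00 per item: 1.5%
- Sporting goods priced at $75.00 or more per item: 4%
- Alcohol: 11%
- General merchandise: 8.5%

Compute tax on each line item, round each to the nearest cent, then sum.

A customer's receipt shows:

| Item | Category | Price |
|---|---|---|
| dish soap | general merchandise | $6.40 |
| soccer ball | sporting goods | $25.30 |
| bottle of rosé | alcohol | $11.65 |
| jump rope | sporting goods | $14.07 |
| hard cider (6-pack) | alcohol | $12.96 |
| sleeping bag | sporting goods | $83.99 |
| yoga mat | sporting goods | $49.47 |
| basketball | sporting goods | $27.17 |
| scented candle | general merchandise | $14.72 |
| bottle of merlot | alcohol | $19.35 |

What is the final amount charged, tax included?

$276.81

Dish soap $6.40: general merchandise → 8.5% → $0.54
Soccer ball $25.30: sporting goods, under $75.00 → 1.5% → $0.38
Bottle of rosé $11.65: alcohol → 11% → $1.28
Jump rope $14.07: sporting goods, under $75.00 → 1.5% → $0.21
Hard cider (6-pack) $12.96: alcohol → 11% → $1.43
Sleeping bag $83.99: sporting goods, $75.00 or more → 4% → $3.36
Yoga mat $49.47: sporting goods, under $75.00 → 1.5% → $0.74
Basketball $27.17: sporting goods, under $75.00 → 1.5% → $0.41
Scented candle $14.72: general merchandise → 8.5% → $1.25
Bottle of merlot $19.35: alcohol → 11% → $2.13
Subtotal = $265.08; tax = $11.73; total due = $276.81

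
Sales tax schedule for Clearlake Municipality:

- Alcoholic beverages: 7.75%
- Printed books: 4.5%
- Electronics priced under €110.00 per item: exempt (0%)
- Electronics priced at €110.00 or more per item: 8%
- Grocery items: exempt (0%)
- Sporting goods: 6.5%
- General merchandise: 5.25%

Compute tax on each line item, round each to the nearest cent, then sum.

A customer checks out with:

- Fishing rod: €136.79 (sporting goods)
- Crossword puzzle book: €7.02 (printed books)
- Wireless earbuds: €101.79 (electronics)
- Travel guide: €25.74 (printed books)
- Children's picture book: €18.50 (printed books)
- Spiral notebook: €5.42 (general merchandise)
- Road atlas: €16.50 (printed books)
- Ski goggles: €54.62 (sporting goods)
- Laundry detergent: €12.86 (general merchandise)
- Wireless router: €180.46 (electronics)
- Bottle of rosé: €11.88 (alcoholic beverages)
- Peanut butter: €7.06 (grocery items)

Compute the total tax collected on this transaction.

€31.81

Fishing rod €136.79: sporting goods → 6.5% → €8.89
Crossword puzzle book €7.02: printed books → 4.5% → €0.32
Wireless earbuds €101.79: electronics, under €110.00 → 0% → €0.00
Travel guide €25.74: printed books → 4.5% → €1.16
Children's picture book €18.50: printed books → 4.5% → €0.83
Spiral notebook €5.42: general merchandise → 5.25% → €0.28
Road atlas €16.50: printed books → 4.5% → €0.74
Ski goggles €54.62: sporting goods → 6.5% → €3.55
Laundry detergent €12.86: general merchandise → 5.25% → €0.68
Wireless router €180.46: electronics, €110.00 or more → 8% → €14.44
Bottle of rosé €11.88: alcoholic beverages → 7.75% → €0.92
Peanut butter €7.06: grocery items → 0% → €0.00
Total tax = €8.89 + €0.32 + €1.16 + €0.83 + €0.28 + €0.74 + €3.55 + €0.68 + €14.44 + €0.92 = €31.81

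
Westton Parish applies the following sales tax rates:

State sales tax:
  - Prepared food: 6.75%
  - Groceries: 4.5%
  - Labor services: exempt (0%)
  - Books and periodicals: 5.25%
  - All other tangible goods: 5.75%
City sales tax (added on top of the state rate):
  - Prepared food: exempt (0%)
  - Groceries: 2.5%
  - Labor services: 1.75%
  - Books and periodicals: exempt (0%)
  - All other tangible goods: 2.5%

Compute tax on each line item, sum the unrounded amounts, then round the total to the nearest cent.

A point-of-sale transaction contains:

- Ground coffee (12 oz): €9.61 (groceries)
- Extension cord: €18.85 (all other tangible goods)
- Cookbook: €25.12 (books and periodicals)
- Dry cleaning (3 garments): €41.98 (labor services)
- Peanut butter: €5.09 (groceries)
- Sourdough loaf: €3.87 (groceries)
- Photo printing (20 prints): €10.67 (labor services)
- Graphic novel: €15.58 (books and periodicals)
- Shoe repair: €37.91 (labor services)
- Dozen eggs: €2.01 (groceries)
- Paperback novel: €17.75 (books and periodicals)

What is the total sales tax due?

Ground coffee (12 oz) €9.61: groceries → 4.5% + 2.5% city = 7% → €0.6727
Extension cord €18.85: all other tangible goods → 5.75% + 2.5% city = 8.25% → €1.555125
Cookbook €25.12: books and periodicals → 5.25% + 0% city = 5.25% → €1.3188
Dry cleaning (3 garments) €41.98: labor services → 0% + 1.75% city = 1.75% → €0.73465
Peanut butter €5.09: groceries → 4.5% + 2.5% city = 7% → €0.3563
Sourdough loaf €3.87: groceries → 4.5% + 2.5% city = 7% → €0.2709
Photo printing (20 prints) €10.67: labor services → 0% + 1.75% city = 1.75% → €0.186725
Graphic novel €15.58: books and periodicals → 5.25% + 0% city = 5.25% → €0.81795
Shoe repair €37.91: labor services → 0% + 1.75% city = 1.75% → €0.663425
Dozen eggs €2.01: groceries → 4.5% + 2.5% city = 7% → €0.1407
Paperback novel €17.75: books and periodicals → 5.25% + 0% city = 5.25% → €0.931875
Unrounded tax sum = €7.64915 → €7.65

€7.65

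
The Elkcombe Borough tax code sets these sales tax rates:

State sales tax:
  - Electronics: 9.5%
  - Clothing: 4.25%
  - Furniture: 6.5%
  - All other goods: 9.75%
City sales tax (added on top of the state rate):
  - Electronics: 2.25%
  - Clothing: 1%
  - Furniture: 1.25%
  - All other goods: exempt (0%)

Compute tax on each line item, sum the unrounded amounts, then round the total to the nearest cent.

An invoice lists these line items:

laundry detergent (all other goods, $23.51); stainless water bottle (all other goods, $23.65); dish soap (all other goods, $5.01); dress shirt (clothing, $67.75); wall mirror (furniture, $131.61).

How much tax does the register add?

$18.84

Laundry detergent $23.51: all other goods → 9.75% + 0% city = 9.75% → $2.292225
Stainless water bottle $23.65: all other goods → 9.75% + 0% city = 9.75% → $2.305875
Dish soap $5.01: all other goods → 9.75% + 0% city = 9.75% → $0.488475
Dress shirt $67.75: clothing → 4.25% + 1% city = 5.25% → $3.556875
Wall mirror $131.61: furniture → 6.5% + 1.25% city = 7.75% → $10.199775
Unrounded tax sum = $18.843225 → $18.84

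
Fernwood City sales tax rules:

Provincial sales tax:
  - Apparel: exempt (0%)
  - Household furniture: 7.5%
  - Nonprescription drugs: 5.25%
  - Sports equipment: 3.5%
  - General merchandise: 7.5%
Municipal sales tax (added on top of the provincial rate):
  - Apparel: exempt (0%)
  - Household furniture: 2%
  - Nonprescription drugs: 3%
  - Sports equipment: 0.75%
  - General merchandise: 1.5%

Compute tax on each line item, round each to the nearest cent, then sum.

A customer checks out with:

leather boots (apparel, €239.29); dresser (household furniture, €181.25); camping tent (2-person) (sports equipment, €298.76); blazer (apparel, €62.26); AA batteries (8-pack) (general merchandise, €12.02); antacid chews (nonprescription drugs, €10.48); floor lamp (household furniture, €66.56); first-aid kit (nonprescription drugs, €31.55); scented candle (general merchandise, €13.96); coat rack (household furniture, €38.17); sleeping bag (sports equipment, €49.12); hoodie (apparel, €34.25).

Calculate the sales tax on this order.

€47.76

Leather boots €239.29: apparel → 0% + 0% municipal = 0% → €0.00
Dresser €181.25: household furniture → 7.5% + 2% municipal = 9.5% → €17.22
Camping tent (2-person) €298.76: sports equipment → 3.5% + 0.75% municipal = 4.25% → €12.70
Blazer €62.26: apparel → 0% + 0% municipal = 0% → €0.00
AA batteries (8-pack) €12.02: general merchandise → 7.5% + 1.5% municipal = 9% → €1.08
Antacid chews €10.48: nonprescription drugs → 5.25% + 3% municipal = 8.25% → €0.86
Floor lamp €66.56: household furniture → 7.5% + 2% municipal = 9.5% → €6.32
First-aid kit €31.55: nonprescription drugs → 5.25% + 3% municipal = 8.25% → €2.60
Scented candle €13.96: general merchandise → 7.5% + 1.5% municipal = 9% → €1.26
Coat rack €38.17: household furniture → 7.5% + 2% municipal = 9.5% → €3.63
Sleeping bag €49.12: sports equipment → 3.5% + 0.75% municipal = 4.25% → €2.09
Hoodie €34.25: apparel → 0% + 0% municipal = 0% → €0.00
Total tax = €17.22 + €12.70 + €1.08 + €0.86 + €6.32 + €2.60 + €1.26 + €3.63 + €2.09 = €47.76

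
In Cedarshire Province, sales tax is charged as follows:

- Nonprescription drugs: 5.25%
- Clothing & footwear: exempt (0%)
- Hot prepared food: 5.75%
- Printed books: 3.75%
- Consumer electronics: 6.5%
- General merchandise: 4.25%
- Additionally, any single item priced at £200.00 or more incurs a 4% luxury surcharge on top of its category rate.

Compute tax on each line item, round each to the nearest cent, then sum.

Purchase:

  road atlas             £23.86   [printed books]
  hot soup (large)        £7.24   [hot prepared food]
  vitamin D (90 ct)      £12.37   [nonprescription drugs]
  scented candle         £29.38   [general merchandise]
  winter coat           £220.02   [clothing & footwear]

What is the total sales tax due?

Road atlas £23.86: printed books → 3.75% → £0.89
Hot soup (large) £7.24: hot prepared food → 5.75% → £0.42
Vitamin D (90 ct) £12.37: nonprescription drugs → 5.25% → £0.65
Scented candle £29.38: general merchandise → 4.25% → £1.25
Winter coat £220.02: clothing & footwear → 0% + 4% surcharge = 4% → £8.80
Total tax = £0.89 + £0.42 + £0.65 + £1.25 + £8.80 = £12.01

£12.01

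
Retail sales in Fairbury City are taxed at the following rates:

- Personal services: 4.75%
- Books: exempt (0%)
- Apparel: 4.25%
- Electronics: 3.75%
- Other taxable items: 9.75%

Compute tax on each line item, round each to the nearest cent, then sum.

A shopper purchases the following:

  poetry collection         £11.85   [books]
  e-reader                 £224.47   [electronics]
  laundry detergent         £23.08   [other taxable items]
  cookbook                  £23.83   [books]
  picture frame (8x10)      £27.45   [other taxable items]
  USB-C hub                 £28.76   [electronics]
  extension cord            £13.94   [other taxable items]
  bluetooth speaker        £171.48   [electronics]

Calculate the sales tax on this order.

Poetry collection £11.85: books → 0% → £0.00
E-reader £224.47: electronics → 3.75% → £8.42
Laundry detergent £23.08: other taxable items → 9.75% → £2.25
Cookbook £23.83: books → 0% → £0.00
Picture frame (8x10) £27.45: other taxable items → 9.75% → £2.68
USB-C hub £28.76: electronics → 3.75% → £1.08
Extension cord £13.94: other taxable items → 9.75% → £1.36
Bluetooth speaker £171.48: electronics → 3.75% → £6.43
Total tax = £8.42 + £2.25 + £2.68 + £1.08 + £1.36 + £6.43 = £22.22

£22.22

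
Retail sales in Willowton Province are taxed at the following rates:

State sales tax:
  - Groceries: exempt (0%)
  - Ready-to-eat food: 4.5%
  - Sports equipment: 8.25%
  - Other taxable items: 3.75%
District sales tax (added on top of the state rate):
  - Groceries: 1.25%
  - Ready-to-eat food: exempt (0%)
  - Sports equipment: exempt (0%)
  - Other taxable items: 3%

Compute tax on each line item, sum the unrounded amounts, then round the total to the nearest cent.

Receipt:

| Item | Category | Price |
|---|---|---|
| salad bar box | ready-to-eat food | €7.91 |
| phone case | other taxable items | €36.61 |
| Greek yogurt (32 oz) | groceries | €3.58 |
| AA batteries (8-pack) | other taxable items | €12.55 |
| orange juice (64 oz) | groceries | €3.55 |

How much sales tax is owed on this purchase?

Salad bar box €7.91: ready-to-eat food → 4.5% + 0% district = 4.5% → €0.35595
Phone case €36.61: other taxable items → 3.75% + 3% district = 6.75% → €2.471175
Greek yogurt (32 oz) €3.58: groceries → 0% + 1.25% district = 1.25% → €0.04475
AA batteries (8-pack) €12.55: other taxable items → 3.75% + 3% district = 6.75% → €0.847125
Orange juice (64 oz) €3.55: groceries → 0% + 1.25% district = 1.25% → €0.044375
Unrounded tax sum = €3.763375 → €3.76

€3.76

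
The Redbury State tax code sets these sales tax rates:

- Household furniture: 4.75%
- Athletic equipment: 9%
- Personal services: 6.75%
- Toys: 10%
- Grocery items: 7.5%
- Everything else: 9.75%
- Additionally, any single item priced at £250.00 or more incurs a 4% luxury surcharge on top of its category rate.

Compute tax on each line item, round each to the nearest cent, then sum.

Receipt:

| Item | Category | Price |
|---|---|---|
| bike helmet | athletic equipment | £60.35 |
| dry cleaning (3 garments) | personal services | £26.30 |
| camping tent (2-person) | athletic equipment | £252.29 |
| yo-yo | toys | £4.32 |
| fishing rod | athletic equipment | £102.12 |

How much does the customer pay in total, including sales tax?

£495.01

Bike helmet £60.35: athletic equipment → 9% → £5.43
Dry cleaning (3 garments) £26.30: personal services → 6.75% → £1.78
Camping tent (2-person) £252.29: athletic equipment → 9% + 4% surcharge = 13% → £32.80
Yo-yo £4.32: toys → 10% → £0.43
Fishing rod £102.12: athletic equipment → 9% → £9.19
Subtotal = £445.38; tax = £49.63; total due = £495.01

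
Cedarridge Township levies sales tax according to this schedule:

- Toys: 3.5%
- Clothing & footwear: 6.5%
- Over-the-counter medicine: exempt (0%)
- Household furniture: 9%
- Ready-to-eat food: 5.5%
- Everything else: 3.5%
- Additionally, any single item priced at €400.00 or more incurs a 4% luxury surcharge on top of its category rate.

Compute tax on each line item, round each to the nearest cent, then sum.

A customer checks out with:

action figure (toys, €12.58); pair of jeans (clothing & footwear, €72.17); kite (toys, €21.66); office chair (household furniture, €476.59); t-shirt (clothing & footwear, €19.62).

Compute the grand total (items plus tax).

Action figure €12.58: toys → 3.5% → €0.44
Pair of jeans €72.17: clothing & footwear → 6.5% → €4.69
Kite €21.66: toys → 3.5% → €0.76
Office chair €476.59: household furniture → 9% + 4% surcharge = 13% → €61.96
T-shirt €19.62: clothing & footwear → 6.5% → €1.28
Subtotal = €602.62; tax = €69.13; total due = €671.75

€671.75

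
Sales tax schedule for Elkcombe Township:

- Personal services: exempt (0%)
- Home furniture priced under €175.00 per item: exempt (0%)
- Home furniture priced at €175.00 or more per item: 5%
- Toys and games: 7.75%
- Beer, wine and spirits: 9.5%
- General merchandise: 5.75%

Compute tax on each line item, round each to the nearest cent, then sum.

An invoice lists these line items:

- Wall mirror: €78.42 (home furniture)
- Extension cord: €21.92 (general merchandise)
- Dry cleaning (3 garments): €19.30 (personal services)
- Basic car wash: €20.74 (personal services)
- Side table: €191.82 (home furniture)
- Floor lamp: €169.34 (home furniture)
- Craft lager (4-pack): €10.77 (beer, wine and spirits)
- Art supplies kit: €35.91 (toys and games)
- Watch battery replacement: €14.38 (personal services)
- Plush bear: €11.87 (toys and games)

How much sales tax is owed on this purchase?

Wall mirror €78.42: home furniture, under €175.00 → 0% → €0.00
Extension cord €21.92: general merchandise → 5.75% → €1.26
Dry cleaning (3 garments) €19.30: personal services → 0% → €0.00
Basic car wash €20.74: personal services → 0% → €0.00
Side table €191.82: home furniture, €175.00 or more → 5% → €9.59
Floor lamp €169.34: home furniture, under €175.00 → 0% → €0.00
Craft lager (4-pack) €10.77: beer, wine and spirits → 9.5% → €1.02
Art supplies kit €35.91: toys and games → 7.75% → €2.78
Watch battery replacement €14.38: personal services → 0% → €0.00
Plush bear €11.87: toys and games → 7.75% → €0.92
Total tax = €1.26 + €9.59 + €1.02 + €2.78 + €0.92 = €15.57

€15.57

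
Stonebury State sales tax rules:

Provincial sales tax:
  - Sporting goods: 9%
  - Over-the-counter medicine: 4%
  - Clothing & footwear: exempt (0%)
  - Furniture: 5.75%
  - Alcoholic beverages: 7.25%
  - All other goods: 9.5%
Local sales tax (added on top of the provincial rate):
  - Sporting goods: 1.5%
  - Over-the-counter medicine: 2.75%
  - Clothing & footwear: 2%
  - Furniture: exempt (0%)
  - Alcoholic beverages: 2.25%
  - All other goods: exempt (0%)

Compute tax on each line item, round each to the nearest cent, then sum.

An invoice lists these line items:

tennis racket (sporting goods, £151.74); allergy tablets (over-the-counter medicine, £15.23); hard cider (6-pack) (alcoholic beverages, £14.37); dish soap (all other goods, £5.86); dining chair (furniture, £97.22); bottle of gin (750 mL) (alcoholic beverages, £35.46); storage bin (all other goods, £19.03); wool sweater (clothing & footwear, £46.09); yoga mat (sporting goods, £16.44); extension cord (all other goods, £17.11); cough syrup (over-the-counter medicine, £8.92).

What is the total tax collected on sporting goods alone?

£17.66

Tennis racket £151.74: sporting goods → 9% + 1.5% local = 10.5% → £15.93
Yoga mat £16.44: sporting goods → 9% + 1.5% local = 10.5% → £1.73
Tax on sporting goods = £15.93 + £1.73 = £17.66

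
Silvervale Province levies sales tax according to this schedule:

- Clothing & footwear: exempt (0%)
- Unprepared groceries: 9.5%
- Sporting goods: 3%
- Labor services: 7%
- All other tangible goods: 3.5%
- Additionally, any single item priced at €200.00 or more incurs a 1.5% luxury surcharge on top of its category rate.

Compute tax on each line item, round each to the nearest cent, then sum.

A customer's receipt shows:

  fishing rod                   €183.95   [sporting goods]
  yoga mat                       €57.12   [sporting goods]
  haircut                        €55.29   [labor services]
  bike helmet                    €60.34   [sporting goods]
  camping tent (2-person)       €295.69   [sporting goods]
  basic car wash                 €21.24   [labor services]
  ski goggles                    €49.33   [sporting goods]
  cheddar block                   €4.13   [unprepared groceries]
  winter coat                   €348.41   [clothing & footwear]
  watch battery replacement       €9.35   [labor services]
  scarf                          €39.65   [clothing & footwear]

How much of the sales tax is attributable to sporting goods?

Fishing rod €183.95: sporting goods → 3% → €5.52
Yoga mat €57.12: sporting goods → 3% → €1.71
Bike helmet €60.34: sporting goods → 3% → €1.81
Camping tent (2-person) €295.69: sporting goods → 3% + 1.5% surcharge = 4.5% → €13.31
Ski goggles €49.33: sporting goods → 3% → €1.48
Tax on sporting goods = €5.52 + €1.71 + €1.81 + €13.31 + €1.48 = €23.83

€23.83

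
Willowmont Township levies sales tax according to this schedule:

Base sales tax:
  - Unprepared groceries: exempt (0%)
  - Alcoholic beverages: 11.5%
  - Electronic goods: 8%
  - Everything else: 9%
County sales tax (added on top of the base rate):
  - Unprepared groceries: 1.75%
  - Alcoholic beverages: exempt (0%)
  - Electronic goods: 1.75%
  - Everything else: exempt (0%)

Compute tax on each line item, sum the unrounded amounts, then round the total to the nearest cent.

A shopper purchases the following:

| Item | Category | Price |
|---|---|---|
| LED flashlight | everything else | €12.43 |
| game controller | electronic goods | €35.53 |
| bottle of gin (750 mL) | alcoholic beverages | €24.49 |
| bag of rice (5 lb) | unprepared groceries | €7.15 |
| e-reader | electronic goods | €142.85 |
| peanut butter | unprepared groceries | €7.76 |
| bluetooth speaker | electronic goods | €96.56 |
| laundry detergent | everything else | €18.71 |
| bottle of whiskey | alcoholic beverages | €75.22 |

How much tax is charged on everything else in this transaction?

€2.80

LED flashlight €12.43: everything else → 9% + 0% county = 9% → €1.1187
Laundry detergent €18.71: everything else → 9% + 0% county = 9% → €1.6839
Tax on everything else: unrounded sum = €2.8026 → €2.80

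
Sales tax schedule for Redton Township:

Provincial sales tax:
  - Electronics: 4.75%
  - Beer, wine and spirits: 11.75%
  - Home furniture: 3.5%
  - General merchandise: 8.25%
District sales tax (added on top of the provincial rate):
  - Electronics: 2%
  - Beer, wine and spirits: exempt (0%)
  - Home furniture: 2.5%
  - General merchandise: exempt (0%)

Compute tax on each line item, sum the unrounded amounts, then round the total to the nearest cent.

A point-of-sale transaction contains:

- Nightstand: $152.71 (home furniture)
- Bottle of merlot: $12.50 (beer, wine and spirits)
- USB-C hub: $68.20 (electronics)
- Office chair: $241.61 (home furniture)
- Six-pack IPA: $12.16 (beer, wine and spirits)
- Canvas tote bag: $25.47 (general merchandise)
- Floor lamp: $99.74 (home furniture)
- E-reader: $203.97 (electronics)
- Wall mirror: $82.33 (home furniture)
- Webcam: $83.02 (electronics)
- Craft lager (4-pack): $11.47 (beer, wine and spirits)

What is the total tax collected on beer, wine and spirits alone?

Bottle of merlot $12.50: beer, wine and spirits → 11.75% + 0% district = 11.75% → $1.46875
Six-pack IPA $12.16: beer, wine and spirits → 11.75% + 0% district = 11.75% → $1.4288
Craft lager (4-pack) $11.47: beer, wine and spirits → 11.75% + 0% district = 11.75% → $1.347725
Tax on beer, wine and spirits: unrounded sum = $4.245275 → $4.25

$4.25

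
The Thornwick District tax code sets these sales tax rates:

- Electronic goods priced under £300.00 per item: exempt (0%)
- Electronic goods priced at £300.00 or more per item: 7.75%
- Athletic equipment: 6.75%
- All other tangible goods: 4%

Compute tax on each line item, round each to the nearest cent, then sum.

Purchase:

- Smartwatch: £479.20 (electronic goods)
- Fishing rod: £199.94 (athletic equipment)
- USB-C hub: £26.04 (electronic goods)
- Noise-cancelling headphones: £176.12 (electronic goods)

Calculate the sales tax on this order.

£50.64

Smartwatch £479.20: electronic goods, £300.00 or more → 7.75% → £37.14
Fishing rod £199.94: athletic equipment → 6.75% → £13.50
USB-C hub £26.04: electronic goods, under £300.00 → 0% → £0.00
Noise-cancelling headphones £176.12: electronic goods, under £300.00 → 0% → £0.00
Total tax = £37.14 + £13.50 = £50.64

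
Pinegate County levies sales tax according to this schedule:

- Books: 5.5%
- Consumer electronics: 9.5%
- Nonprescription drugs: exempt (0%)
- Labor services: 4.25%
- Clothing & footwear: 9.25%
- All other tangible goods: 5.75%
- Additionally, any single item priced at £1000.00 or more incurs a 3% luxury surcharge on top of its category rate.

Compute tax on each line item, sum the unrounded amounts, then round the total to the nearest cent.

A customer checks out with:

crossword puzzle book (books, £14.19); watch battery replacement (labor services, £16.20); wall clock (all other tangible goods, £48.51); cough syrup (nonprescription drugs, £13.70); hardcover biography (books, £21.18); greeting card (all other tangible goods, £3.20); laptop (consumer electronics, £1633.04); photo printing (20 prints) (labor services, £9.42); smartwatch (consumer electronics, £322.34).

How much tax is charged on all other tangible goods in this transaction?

Wall clock £48.51: all other tangible goods → 5.75% → £2.789325
Greeting card £3.20: all other tangible goods → 5.75% → £0.184
Tax on all other tangible goods: unrounded sum = £2.973325 → £2.97

£2.97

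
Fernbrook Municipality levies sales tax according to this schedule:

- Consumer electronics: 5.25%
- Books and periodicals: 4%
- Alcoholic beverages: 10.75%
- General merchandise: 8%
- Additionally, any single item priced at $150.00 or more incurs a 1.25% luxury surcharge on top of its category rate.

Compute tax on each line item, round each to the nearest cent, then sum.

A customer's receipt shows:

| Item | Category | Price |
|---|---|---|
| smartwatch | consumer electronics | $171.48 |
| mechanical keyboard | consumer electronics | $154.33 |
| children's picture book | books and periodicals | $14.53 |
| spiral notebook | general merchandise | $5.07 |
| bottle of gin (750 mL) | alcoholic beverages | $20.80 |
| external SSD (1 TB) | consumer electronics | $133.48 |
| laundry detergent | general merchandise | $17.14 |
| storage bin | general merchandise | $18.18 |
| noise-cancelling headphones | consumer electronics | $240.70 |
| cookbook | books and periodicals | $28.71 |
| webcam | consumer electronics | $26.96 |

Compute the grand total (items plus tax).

Smartwatch $171.48: consumer electronics → 5.25% + 1.25% surcharge = 6.5% → $11.15
Mechanical keyboard $154.33: consumer electronics → 5.25% + 1.25% surcharge = 6.5% → $10.03
Children's picture book $14.53: books and periodicals → 4% → $0.58
Spiral notebook $5.07: general merchandise → 8% → $0.41
Bottle of gin (750 mL) $20.80: alcoholic beverages → 10.75% → $2.24
External SSD (1 TB) $133.48: consumer electronics → 5.25% → $7.01
Laundry detergent $17.14: general merchandise → 8% → $1.37
Storage bin $18.18: general merchandise → 8% → $1.45
Noise-cancelling headphones $240.70: consumer electronics → 5.25% + 1.25% surcharge = 6.5% → $15.65
Cookbook $28.71: books and periodicals → 4% → $1.15
Webcam $26.96: consumer electronics → 5.25% → $1.42
Subtotal = $831.38; tax = $52.46; total due = $883.84

$883.84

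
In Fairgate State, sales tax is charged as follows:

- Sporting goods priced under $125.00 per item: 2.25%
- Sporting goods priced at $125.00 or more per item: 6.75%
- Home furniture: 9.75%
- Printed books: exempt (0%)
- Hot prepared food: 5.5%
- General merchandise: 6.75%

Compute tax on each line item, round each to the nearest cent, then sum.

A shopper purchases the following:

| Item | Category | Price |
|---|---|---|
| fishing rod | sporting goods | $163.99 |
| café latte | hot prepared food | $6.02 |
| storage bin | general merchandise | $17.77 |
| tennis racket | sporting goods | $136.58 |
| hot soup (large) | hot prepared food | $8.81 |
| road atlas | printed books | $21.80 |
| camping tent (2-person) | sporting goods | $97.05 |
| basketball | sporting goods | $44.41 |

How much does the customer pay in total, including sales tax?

$521.91

Fishing rod $163.99: sporting goods, $125.00 or more → 6.75% → $11.07
Café latte $6.02: hot prepared food → 5.5% → $0.33
Storage bin $17.77: general merchandise → 6.75% → $1.20
Tennis racket $136.58: sporting goods, $125.00 or more → 6.75% → $9.22
Hot soup (large) $8.81: hot prepared food → 5.5% → $0.48
Road atlas $21.80: printed books → 0% → $0.00
Camping tent (2-person) $97.05: sporting goods, under $125.00 → 2.25% → $2.18
Basketball $44.41: sporting goods, under $125.00 → 2.25% → $1.00
Subtotal = $496.43; tax = $25.48; total due = $521.91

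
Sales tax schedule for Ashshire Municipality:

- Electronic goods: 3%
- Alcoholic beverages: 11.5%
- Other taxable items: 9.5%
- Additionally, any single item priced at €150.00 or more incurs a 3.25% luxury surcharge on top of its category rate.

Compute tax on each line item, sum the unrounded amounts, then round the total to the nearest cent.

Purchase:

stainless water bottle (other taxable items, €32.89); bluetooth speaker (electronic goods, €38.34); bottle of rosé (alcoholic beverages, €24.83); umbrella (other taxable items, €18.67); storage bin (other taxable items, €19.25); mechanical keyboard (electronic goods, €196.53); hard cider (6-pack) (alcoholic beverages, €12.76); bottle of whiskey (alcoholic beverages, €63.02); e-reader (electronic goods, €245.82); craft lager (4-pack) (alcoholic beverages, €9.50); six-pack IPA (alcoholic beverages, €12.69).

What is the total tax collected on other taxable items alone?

€6.73

Stainless water bottle €32.89: other taxable items → 9.5% → €3.12455
Umbrella €18.67: other taxable items → 9.5% → €1.77365
Storage bin €19.25: other taxable items → 9.5% → €1.82875
Tax on other taxable items: unrounded sum = €6.72695 → €6.73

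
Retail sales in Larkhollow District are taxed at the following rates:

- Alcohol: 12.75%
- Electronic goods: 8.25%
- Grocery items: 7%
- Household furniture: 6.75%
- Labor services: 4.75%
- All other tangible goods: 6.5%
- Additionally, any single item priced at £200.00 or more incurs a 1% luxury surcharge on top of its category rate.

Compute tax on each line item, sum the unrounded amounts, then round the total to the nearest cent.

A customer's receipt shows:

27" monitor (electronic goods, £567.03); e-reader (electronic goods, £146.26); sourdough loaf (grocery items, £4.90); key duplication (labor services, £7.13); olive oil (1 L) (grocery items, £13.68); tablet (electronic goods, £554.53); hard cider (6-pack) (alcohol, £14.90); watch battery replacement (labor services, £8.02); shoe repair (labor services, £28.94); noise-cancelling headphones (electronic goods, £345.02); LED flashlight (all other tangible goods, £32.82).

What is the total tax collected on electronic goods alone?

27" monitor £567.03: electronic goods → 8.25% + 1% surcharge = 9.25% → £52.450275
E-reader £146.26: electronic goods → 8.25% → £12.06645
Tablet £554.53: electronic goods → 8.25% + 1% surcharge = 9.25% → £51.294025
Noise-cancelling headphones £345.02: electronic goods → 8.25% + 1% surcharge = 9.25% → £31.91435
Tax on electronic goods: unrounded sum = £147.7251 → £147.73

£147.73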